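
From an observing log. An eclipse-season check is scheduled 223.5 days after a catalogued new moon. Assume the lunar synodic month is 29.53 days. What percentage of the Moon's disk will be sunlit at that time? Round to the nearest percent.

95%

223.5/29.53 = 7.569 lunations, so 7 complete cycles and 16.79 d into the next.
Elongation θ = 360° × 16.79/29.53 ≈ 204.7°.
With cos θ = (-0.909), the lit fraction is (1 − (-0.909))/2 ≈ 0.954, so 95%.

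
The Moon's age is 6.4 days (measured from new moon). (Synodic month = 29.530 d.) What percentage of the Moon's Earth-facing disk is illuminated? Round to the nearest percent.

Elongation θ = 360° × 6.4/29.530 ≈ 78.0°.
With cos θ = 0.208, the lit fraction is (1 − 0.208)/2 ≈ 0.396, so 40%.

40%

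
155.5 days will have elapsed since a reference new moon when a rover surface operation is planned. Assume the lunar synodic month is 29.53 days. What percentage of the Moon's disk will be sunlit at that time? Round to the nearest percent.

55%

155.5 d spans 5 complete synodic months (5 × 29.53 = 147.65 d) plus 7.85 d.
Phase angle: θ = 360°·(7.85 d)/(29.53 d) = 95.7°.
Illuminated fraction = (1 − cos 95.7°)/2 = (1 − (-0.099))/2 ≈ 0.550, so 55%.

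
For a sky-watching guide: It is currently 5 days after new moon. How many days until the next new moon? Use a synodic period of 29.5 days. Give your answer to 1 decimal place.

24.5 days

One full lunation from the last new moon is 29.5 d; remaining = 29.5 − 5 = 24.500 d.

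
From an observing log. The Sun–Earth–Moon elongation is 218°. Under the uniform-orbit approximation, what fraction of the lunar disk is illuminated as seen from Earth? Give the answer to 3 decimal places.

0.894

cos 218° = (-0.788), so f = (1 − (-0.788))/2 = 0.894.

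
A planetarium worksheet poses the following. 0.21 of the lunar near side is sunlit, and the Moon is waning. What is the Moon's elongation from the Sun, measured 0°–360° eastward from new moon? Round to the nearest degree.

305°

Invert f = (1 − cos θ)/2 to get cos θ = 1 − 2(0.21) = 0.580, hence θ₀ = arccos 0.580 = 54.5°.
Waning ⇒ past full, so θ = 360° − 54.5° = 305.5°.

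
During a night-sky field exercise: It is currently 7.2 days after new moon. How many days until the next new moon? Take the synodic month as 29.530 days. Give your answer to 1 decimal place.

22.3 days

One full lunation from the last new moon is 29.530 d; remaining = 29.530 − 7.2 = 22.330 d.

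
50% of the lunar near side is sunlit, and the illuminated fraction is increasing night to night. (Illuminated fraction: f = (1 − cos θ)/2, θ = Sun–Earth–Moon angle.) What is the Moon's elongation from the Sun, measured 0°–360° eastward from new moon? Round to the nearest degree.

90°

Invert f = (1 − cos θ)/2 to get cos θ = 1 − 2(0.50) = 0.000, hence θ₀ = arccos 0.000 = 90.0°.
Waxing ⇒ before full, so θ = 90.0°.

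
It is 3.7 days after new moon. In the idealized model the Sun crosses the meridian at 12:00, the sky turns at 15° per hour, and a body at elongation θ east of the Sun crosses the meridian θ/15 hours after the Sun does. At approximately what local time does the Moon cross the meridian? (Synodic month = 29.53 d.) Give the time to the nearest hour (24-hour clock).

Elongation θ = 360° × 3.7/29.53 ≈ 45.1°.
The Moon trails the Sun by θ/15 = 45.1/15 ≈ 3.01 hours.
12:00 + 3.01 h ≈ 15:00 → 15:00 to the nearest hour.

15:00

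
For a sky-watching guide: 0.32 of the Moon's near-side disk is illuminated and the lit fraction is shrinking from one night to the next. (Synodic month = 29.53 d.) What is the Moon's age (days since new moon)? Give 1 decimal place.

23.9 days

Invert f = (1 − cos θ)/2 to get cos θ = 1 − 2(0.32) = 0.360, hence θ₀ = arccos 0.360 = 68.9°.
Since the Moon is past full (waning), take the reflex angle: θ = 360° − 68.9° = 291.1°.
That fraction of the synodic month is 291.1/360 × 29.53 d ≈ 23.88 d.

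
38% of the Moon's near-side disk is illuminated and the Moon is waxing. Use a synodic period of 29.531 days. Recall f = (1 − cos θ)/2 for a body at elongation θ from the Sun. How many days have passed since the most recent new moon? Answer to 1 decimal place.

From f = (1 − cos θ)/2: cos θ = 1 − 2×0.38 = 0.240; arccos → 76.1°.
Before full moon the principal value applies: θ = 76.1°.
Age = 29.531 × 76.1°/360° ≈ 6.24 days.

6.2 days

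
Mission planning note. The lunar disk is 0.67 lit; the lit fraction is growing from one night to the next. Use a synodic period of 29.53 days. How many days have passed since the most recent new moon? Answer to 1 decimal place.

cos θ = 1 − 2f = -0.340, giving a principal value of 109.9°.
Before full moon the principal value applies: θ = 109.9°.
That fraction of the synodic month is 109.9/360 × 29.53 d ≈ 9.01 d.

9.0 days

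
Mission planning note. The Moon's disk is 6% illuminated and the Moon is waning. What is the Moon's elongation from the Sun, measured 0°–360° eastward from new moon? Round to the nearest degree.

Invert f = (1 − cos θ)/2 to get cos θ = 1 − 2(0.06) = 0.880, hence θ₀ = arccos 0.880 = 28.4°.
Waning ⇒ past full, so θ = 360° − 28.4° = 331.6°.

332°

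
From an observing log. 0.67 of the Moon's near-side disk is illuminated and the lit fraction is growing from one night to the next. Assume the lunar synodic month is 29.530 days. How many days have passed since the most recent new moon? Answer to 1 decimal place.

cos θ = 1 − 2f = -0.340, giving a principal value of 109.9°.
Waxing ⇒ before full, so θ = 109.9°.
At 360°/29.530 d per day, 109.9° corresponds to 9.01 days.

9.0 days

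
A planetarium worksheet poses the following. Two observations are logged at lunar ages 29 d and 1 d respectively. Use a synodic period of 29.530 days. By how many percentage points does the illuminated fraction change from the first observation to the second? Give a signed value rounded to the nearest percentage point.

First observation: θ = 360°·29/29.530 = 353.5°, so f = 0.003.
Second observation: θ = 12.2°, f = 0.011.
Δf = 0.011 − 0.003 = +0.008, i.e. +1 pp.

+1 percentage points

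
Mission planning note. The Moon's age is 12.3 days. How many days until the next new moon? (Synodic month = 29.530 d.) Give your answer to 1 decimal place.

17.2 days

The next new moon completes the synodic month: 29.530 − 12.3 = 17.230 days.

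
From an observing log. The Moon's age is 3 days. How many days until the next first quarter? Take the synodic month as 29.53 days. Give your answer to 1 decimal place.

First quarter occurs at elongation 90°, i.e. at age 29.53 × 90/360 = 7.383 d.
So 4.383 days remain (7.383 − 3).

4.4 days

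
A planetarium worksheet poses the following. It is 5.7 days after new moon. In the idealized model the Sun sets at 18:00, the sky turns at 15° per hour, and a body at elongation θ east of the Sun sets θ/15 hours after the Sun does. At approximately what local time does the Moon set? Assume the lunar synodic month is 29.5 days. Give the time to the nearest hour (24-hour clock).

23:00

Elongation θ = 360° × 5.7/29.5 ≈ 69.6°.
Delay after the Sun = 69.6° / (15°/h) ≈ 4.64 h.
18:00 + 4.64 h ≈ 22:38 → 23:00 to the nearest hour.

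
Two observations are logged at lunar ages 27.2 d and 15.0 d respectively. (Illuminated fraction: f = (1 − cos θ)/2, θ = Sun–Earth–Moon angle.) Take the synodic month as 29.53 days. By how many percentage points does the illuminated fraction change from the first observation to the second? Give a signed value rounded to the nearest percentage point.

+94 percentage points

θ₁ = 360° × 27.2/29.53 = 331.6°, f₁ = (1 − cos θ₁)/2 = 0.060.
θ₂ = 360° × 15.0/29.53 = 182.9°, f₂ = (1 − cos θ₂)/2 = 0.999.
Change = f₂ − f₁ = +0.939 → +94 percentage points.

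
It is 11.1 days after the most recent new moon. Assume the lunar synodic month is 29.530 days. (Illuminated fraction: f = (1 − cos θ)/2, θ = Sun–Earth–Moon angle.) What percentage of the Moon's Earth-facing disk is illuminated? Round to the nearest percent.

86%

Elongation θ = 360° × 11.1/29.530 ≈ 135.3°.
With cos θ = (-0.711), the lit fraction is (1 − (-0.711))/2 ≈ 0.856, so 86%.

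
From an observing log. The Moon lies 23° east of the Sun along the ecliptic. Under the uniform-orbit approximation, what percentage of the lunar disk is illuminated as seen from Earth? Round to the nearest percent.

cos 23° = 0.921, so f = (1 − 0.921)/2 = 0.040, i.e. 4%.

4%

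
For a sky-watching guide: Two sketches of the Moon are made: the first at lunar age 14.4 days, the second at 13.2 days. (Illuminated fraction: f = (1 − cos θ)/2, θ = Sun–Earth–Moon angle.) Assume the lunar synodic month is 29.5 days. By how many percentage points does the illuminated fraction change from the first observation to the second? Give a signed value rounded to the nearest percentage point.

First observation: θ = 360°·14.4/29.5 = 175.7°, so f = 0.999.
Second observation: θ = 161.1°, f = 0.973.
Δf = 0.973 − 0.999 = -0.026, i.e. -3 pp.

-3 percentage points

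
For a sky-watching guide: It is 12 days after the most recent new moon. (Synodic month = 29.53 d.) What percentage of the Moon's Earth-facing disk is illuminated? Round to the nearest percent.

92%

The Moon has covered 12/29.53 of its cycle, so θ ≈ 360° × 12/29.53 = 146.3°.
cos 146.3° = (-0.832), so f = (1 − (-0.832))/2 = 0.916, so 92%.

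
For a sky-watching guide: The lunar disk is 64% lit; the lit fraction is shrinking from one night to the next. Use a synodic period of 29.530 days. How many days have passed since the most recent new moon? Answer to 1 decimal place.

cos θ = 1 − 2f = -0.280, giving a principal value of 106.3°.
Since the Moon is past full (waning), take the reflex angle: θ = 360° − 106.3° = 253.7°.
Age = 29.530 × 253.7°/360° ≈ 20.81 days.

20.8 days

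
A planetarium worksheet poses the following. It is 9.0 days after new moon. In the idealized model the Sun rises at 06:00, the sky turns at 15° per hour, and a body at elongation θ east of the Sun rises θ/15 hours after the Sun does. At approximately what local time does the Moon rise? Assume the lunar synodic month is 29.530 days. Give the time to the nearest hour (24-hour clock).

13:00

Elongation θ = 360° × 9.0/29.530 ≈ 109.7°.
Delay after the Sun = 109.7° / (15°/h) ≈ 7.31 h.
06:00 + 7.31 h ≈ 13:19 → 13:00 to the nearest hour.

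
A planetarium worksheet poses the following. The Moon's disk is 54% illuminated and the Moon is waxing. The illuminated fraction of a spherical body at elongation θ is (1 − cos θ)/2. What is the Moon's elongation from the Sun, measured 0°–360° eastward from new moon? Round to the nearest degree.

95°

Invert f = (1 − cos θ)/2 to get cos θ = 1 − 2(0.54) = -0.080, hence θ₀ = arccos -0.080 = 94.6°.
Before full moon the principal value applies: θ = 94.6°.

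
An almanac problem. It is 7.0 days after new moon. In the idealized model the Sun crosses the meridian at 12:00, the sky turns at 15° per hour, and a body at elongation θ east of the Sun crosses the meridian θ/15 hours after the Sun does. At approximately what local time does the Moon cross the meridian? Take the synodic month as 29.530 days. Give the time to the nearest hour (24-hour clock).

18:00

Elongation θ = 360° × 7.0/29.530 ≈ 85.3°.
The Moon trails the Sun by θ/15 = 85.3/15 ≈ 5.69 hours.
12:00 + 5.69 h ≈ 17:41 → 18:00 to the nearest hour.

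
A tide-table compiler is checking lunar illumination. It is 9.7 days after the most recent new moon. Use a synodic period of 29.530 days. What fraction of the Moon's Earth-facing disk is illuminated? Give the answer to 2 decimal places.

Elongation θ = 360° × 9.7/29.530 ≈ 118.3°.
Illuminated fraction = (1 − cos 118.3°)/2 = (1 − (-0.473))/2 ≈ 0.737.

0.74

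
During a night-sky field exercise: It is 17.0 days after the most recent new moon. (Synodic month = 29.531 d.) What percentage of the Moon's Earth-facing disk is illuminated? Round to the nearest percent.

94%

Phase angle: θ = 360°·(17.0 d)/(29.531 d) = 207.2°.
cos 207.2° = (-0.889), so f = (1 − (-0.889))/2 = 0.945, so 94%.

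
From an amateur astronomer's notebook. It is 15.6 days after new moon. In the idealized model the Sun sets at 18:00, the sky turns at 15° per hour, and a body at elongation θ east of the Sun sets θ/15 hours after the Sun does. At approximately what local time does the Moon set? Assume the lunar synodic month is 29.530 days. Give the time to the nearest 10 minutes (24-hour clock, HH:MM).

Elongation θ = 360° × 15.6/29.530 ≈ 190.2°.
At 15° of sky rotation per hour, 190.2° corresponds to a 12.68 h lag.
18:00 + 12.679 h ≈ 06:41 → 06:40 to the nearest ten minutes.

06:40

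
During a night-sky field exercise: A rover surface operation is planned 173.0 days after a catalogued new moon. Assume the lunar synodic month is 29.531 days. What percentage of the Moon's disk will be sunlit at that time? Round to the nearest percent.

19%

173.0 d spans 5 complete synodic months (5 × 29.531 = 147.66 d) plus 25.34 d.
Phase angle: θ = 360°·(25.34 d)/(29.531 d) = 309.0°.
With cos θ = 0.629, the lit fraction is (1 − 0.629)/2 ≈ 0.186, so 19%.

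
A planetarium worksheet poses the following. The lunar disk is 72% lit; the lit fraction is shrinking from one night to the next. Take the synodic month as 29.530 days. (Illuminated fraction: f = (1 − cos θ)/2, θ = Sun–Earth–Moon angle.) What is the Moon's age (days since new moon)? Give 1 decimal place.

20.0 days

Invert f = (1 − cos θ)/2 to get cos θ = 1 − 2(0.72) = -0.440, hence θ₀ = arccos -0.440 = 116.1°.
A waning Moon lies in 180°–360°, so θ = 360° − 116.1° = 243.9°.
At 360°/29.530 d per day, 243.9° corresponds to 20.01 days.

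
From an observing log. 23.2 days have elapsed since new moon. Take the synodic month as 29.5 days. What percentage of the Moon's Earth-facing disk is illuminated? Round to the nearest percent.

39%

Elongation θ = 360° × 23.2/29.5 ≈ 283.1°.
Illuminated fraction = (1 − cos 283.1°)/2 = (1 − 0.227)/2 ≈ 0.387, so 39%.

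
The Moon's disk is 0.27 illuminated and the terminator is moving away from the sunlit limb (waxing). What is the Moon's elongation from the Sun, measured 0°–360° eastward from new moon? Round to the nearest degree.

63°

cos θ = 1 − 2f = 0.460, giving a principal value of 62.6°.
Before full moon the principal value applies: θ = 62.6°.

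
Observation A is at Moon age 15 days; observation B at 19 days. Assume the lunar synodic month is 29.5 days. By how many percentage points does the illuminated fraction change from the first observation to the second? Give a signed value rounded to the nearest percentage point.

θ₁ = 360° × 15/29.5 = 183.1°, f₁ = (1 − cos θ₁)/2 = 0.999.
θ₂ = 360° × 19/29.5 = 231.9°, f₂ = (1 − cos θ₂)/2 = 0.809.
Change = f₂ − f₁ = -0.191 → -19 percentage points.

-19 pp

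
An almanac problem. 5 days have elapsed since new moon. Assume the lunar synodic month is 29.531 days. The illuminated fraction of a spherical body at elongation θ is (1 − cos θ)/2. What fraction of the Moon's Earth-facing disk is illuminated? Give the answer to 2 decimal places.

Phase angle: θ = 360°·(5 d)/(29.531 d) = 61.0°.
With cos θ = 0.486, the lit fraction is (1 − 0.486)/2 ≈ 0.257.

0.26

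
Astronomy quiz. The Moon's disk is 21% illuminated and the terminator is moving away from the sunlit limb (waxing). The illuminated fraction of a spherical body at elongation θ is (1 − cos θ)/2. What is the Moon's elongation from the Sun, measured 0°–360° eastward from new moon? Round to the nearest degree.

55°

Invert f = (1 − cos θ)/2 to get cos θ = 1 − 2(0.21) = 0.580, hence θ₀ = arccos 0.580 = 54.5°.
Waxing ⇒ before full, so θ = 54.5°.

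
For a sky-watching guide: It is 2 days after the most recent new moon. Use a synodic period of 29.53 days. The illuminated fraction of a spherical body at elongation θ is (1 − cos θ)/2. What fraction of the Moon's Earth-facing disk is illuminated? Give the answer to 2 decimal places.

Elongation θ = 360° × 2/29.53 ≈ 24.4°.
cos 24.4° = 0.911, so f = (1 − 0.911)/2 = 0.045.

0.04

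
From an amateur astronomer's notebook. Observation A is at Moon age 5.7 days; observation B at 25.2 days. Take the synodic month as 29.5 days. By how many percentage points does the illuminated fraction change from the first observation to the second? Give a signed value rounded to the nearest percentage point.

-13 pp

θ₁ = 360° × 5.7/29.5 = 69.6°, f₁ = (1 − cos θ₁)/2 = 0.325.
θ₂ = 360° × 25.2/29.5 = 307.5°, f₂ = (1 − cos θ₂)/2 = 0.195.
Change = f₂ − f₁ = -0.130 → -13 percentage points.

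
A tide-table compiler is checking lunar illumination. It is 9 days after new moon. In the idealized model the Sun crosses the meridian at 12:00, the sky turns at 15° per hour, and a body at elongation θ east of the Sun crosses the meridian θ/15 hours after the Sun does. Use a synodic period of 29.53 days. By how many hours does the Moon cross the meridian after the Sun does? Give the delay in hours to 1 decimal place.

7.3 h

Elongation θ = 360° × 9/29.53 ≈ 109.7°.
The Moon trails the Sun by θ/15 = 109.7/15 ≈ 7.31 hours.
So the Moon crosses the meridian 7.31 h after the Sun.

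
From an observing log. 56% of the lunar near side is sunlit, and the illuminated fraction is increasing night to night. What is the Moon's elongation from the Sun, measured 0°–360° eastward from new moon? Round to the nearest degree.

97°

From f = (1 − cos θ)/2: cos θ = 1 − 2×0.56 = -0.120; arccos → 96.9°.
Waxing ⇒ before full, so θ = 96.9°.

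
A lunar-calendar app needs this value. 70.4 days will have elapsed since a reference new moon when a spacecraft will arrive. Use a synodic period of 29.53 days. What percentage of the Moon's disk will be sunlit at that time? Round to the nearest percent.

70.4/29.53 = 2.384 lunations, so 2 complete cycles and 11.34 d into the next.
Elongation θ = 360° × 11.34/29.53 ≈ 138.2°.
cos 138.2° = (-0.746), so f = (1 − (-0.746))/2 = 0.873, so 87%.

87%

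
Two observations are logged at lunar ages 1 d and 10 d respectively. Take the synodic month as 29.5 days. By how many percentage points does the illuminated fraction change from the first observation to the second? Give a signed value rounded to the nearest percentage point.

+75 pp

First observation: θ = 360°·1/29.5 = 12.2°, so f = 0.011.
Second observation: θ = 122.0°, f = 0.765.
Δf = 0.765 − 0.011 = +0.754, i.e. +75 pp.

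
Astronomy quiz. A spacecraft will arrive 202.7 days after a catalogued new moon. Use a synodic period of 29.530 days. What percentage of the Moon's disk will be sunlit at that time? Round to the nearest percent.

202.7 d spans 6 complete synodic months (6 × 29.530 = 177.18 d) plus 25.52 d.
The Moon has covered 25.52/29.530 of its cycle, so θ ≈ 360° × 25.52/29.530 = 311.1°.
Illuminated fraction = (1 − cos 311.1°)/2 = (1 − 0.658)/2 ≈ 0.171, so 17%.

17%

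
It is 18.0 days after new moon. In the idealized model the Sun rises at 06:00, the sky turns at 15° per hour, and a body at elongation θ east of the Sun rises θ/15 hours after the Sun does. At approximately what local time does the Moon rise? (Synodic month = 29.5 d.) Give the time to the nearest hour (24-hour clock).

21:00

The Moon has covered 18.0/29.5 of its cycle, so θ ≈ 360° × 18.0/29.5 = 219.7°.
The Moon trails the Sun by θ/15 = 219.7/15 ≈ 14.64 hours.
06:00 + 14.64 h ≈ 20:39 → 21:00 to the nearest hour.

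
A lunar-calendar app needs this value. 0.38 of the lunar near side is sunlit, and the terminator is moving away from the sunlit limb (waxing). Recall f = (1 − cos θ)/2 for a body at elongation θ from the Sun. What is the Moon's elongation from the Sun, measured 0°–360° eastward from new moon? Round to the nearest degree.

76°

cos θ = 1 − 2f = 0.240, giving a principal value of 76.1°.
The Moon is waxing (0°–180°), so θ = 76.1° directly.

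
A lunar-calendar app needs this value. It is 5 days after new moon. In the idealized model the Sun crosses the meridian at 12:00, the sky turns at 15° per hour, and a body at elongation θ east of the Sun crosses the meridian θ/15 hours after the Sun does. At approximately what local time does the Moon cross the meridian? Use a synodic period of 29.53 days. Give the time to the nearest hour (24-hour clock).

16:00

Elongation θ = 360° × 5/29.53 ≈ 61.0°.
The Moon trails the Sun by θ/15 = 61.0/15 ≈ 4.06 hours.
12:00 + 4.06 h ≈ 16:04 → 16:00 to the nearest hour.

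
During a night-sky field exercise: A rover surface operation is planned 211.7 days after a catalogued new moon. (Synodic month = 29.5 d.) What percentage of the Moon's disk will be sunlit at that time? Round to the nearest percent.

28%

211.7 d spans 7 complete synodic months (7 × 29.5 = 206.50 d) plus 5.20 d.
Phase angle: θ = 360°·(5.20 d)/(29.5 d) = 63.5°.
cos 63.5° = 0.447, so f = (1 − 0.447)/2 = 0.277, so 28%.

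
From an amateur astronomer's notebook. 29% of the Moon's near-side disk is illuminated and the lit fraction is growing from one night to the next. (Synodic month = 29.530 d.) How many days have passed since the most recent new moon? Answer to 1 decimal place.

From f = (1 − cos θ)/2: cos θ = 1 − 2×0.29 = 0.420; arccos → 65.2°.
Waxing ⇒ before full, so θ = 65.2°.
Age = 29.530 × 65.2°/360° ≈ 5.35 days.

5.3 days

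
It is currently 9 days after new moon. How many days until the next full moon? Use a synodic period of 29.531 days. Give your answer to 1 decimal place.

Full moon is 0.5 of the way through the cycle: age 0.5 × 29.531 = 14.765 d.
So 5.765 days remain (14.765 − 9).

5.8 days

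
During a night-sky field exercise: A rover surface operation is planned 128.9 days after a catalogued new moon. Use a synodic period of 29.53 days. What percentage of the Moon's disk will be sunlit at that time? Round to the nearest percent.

83%

128.9 d spans 4 complete synodic months (4 × 29.53 = 118.12 d) plus 10.78 d.
Elongation θ = 360° × 10.78/29.53 ≈ 131.4°.
cos 131.4° = (-0.662), so f = (1 − (-0.662))/2 = 0.831, so 83%.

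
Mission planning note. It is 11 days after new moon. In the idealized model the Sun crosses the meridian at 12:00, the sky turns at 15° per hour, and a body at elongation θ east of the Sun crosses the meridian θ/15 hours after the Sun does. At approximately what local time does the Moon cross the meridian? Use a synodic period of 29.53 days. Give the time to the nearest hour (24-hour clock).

Phase angle: θ = 360°·(11 d)/(29.53 d) = 134.1°.
The Moon trails the Sun by θ/15 = 134.1/15 ≈ 8.94 hours.
12:00 + 8.94 h ≈ 20:56 → 21:00 to the nearest hour.

21:00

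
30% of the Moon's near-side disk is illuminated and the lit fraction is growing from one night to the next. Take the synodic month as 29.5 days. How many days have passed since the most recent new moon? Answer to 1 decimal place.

From f = (1 − cos θ)/2: cos θ = 1 − 2×0.30 = 0.400; arccos → 66.4°.
Before full moon the principal value applies: θ = 66.4°.
At 360°/29.5 d per day, 66.4° corresponds to 5.44 days.

5.4 days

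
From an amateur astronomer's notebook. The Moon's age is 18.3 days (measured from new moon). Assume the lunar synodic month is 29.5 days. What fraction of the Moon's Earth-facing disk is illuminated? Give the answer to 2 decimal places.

Phase angle: θ = 360°·(18.3 d)/(29.5 d) = 223.3°.
cos 223.3° = (-0.728), so f = (1 − (-0.728))/2 = 0.864.

0.86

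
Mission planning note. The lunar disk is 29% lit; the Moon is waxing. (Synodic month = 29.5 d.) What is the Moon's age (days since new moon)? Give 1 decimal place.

5.3 days

cos θ = 1 − 2f = 0.420, giving a principal value of 65.2°.
The Moon is waxing (0°–180°), so θ = 65.2° directly.
At 360°/29.5 d per day, 65.2° corresponds to 5.34 days.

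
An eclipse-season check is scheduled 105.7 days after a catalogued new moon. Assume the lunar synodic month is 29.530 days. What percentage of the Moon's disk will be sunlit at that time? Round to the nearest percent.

94%

Reduce mod P: 105.7 − 3×29.530 = 17.11 d into the current lunation.
The Moon has covered 17.11/29.530 of its cycle, so θ ≈ 360° × 17.11/29.530 = 208.6°.
With cos θ = (-0.878), the lit fraction is (1 − (-0.878))/2 ≈ 0.939, so 94%.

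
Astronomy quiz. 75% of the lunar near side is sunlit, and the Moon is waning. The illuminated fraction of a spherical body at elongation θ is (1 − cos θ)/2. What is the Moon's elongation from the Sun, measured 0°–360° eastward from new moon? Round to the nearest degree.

From f = (1 − cos θ)/2: cos θ = 1 − 2×0.75 = -0.500; arccos → 120.0°.
Since the Moon is past full (waning), take the reflex angle: θ = 360° − 120.0° = 240.0°.

240°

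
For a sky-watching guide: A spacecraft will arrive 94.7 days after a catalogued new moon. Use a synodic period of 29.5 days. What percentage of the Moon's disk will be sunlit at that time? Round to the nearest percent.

38%

94.7/29.5 = 3.210 lunations, so 3 complete cycles and 6.20 d into the next.
Elongation θ = 360° × 6.20/29.5 ≈ 75.7°.
cos 75.7° = 0.248, so f = (1 − 0.248)/2 = 0.376, so 38%.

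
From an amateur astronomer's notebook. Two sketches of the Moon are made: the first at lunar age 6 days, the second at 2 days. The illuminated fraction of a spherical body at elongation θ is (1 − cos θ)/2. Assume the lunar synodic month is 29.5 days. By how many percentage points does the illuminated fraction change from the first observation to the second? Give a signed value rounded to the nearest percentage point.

First observation: θ = 360°·6/29.5 = 73.2°, so f = 0.356.
Second observation: θ = 24.4°, f = 0.045.
Δf = 0.045 − 0.356 = -0.311, i.e. -31 pp.

-31 percentage points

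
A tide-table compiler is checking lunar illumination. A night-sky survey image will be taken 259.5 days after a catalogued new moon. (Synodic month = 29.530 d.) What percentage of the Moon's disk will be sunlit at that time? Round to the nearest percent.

259.5/29.530 = 8.788 lunations, so 8 complete cycles and 23.26 d into the next.
The Moon has covered 23.26/29.530 of its cycle, so θ ≈ 360° × 23.26/29.530 = 283.6°.
Illuminated fraction = (1 − cos 283.6°)/2 = (1 − 0.235)/2 ≈ 0.383, so 38%.

38%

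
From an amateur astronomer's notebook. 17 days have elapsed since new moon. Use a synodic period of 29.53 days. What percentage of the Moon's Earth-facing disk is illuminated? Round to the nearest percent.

Elongation θ = 360° × 17/29.53 ≈ 207.2°.
cos 207.2° = (-0.889), so f = (1 − (-0.889))/2 = 0.945, so 94%.

94%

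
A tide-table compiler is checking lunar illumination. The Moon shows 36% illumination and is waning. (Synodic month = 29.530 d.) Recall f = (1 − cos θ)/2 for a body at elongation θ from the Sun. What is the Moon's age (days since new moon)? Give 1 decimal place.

Invert f = (1 − cos θ)/2 to get cos θ = 1 − 2(0.36) = 0.280, hence θ₀ = arccos 0.280 = 73.7°.
Since the Moon is past full (waning), take the reflex angle: θ = 360° − 73.7° = 286.3°.
At 360°/29.530 d per day, 286.3° corresponds to 23.48 days.

23.5 days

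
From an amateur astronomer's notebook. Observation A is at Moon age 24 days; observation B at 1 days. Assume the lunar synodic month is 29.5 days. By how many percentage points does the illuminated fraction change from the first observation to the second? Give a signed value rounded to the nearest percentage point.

-29 pp

First observation: θ = 360°·24/29.5 = 292.9°, so f = 0.306.
Second observation: θ = 12.2°, f = 0.011.
Δf = 0.011 − 0.306 = -0.294, i.e. -29 pp.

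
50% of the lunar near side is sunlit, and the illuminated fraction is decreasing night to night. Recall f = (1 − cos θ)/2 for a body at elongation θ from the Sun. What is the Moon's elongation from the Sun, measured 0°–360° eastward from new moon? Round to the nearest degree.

270°

Invert f = (1 − cos θ)/2 to get cos θ = 1 − 2(0.50) = 0.000, hence θ₀ = arccos 0.000 = 90.0°.
Since the Moon is past full (waning), take the reflex angle: θ = 360° − 90.0° = 270.0°.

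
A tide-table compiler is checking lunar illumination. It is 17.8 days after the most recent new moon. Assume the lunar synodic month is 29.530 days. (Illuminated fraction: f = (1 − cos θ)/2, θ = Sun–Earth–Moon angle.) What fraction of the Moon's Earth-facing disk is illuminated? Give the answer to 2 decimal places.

Phase angle: θ = 360°·(17.8 d)/(29.530 d) = 217.0°.
With cos θ = (-0.799), the lit fraction is (1 − (-0.799))/2 ≈ 0.899.

0.90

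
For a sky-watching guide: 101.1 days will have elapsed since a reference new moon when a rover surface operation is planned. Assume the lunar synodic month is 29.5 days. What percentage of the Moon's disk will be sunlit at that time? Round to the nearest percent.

95%

101.1/29.5 = 3.427 lunations, so 3 complete cycles and 12.60 d into the next.
Elongation θ = 360° × 12.60/29.5 ≈ 153.8°.
cos 153.8° = (-0.897), so f = (1 − (-0.897))/2 = 0.948, so 95%.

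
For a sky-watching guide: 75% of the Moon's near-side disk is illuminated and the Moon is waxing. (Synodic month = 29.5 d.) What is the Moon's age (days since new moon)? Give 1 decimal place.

9.8 days

From f = (1 − cos θ)/2: cos θ = 1 − 2×0.75 = -0.500; arccos → 120.0°.
Waxing ⇒ before full, so θ = 120.0°.
That fraction of the synodic month is 120.0/360 × 29.5 d ≈ 9.83 d.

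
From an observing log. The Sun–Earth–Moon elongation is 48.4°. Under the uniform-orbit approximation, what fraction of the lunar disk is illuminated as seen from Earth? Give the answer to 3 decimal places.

0.168

cos 48.4° = 0.664, so f = (1 − 0.664)/2 = 0.168.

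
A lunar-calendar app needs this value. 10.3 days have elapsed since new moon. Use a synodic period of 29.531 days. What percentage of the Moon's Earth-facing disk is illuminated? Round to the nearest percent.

Elongation θ = 360° × 10.3/29.531 ≈ 125.6°.
cos 125.6° = (-0.582), so f = (1 − (-0.582))/2 = 0.791, so 79%.

79%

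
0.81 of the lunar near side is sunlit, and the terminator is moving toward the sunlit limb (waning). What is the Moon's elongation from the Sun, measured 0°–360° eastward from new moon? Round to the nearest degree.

232°

cos θ = 1 − 2f = -0.620, giving a principal value of 128.3°.
Waning ⇒ past full, so θ = 360° − 128.3° = 231.7°.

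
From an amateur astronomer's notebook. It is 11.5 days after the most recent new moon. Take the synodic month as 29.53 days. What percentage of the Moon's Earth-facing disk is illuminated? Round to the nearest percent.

Phase angle: θ = 360°·(11.5 d)/(29.53 d) = 140.2°.
Illuminated fraction = (1 − cos 140.2°)/2 = (1 − (-0.768))/2 ≈ 0.884, so 88%.

88%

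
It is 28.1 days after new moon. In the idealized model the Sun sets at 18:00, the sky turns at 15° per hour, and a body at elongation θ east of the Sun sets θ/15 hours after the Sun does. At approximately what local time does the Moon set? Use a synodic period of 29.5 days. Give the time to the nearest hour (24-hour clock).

17:00

The Moon has covered 28.1/29.5 of its cycle, so θ ≈ 360° × 28.1/29.5 = 342.9°.
The Moon trails the Sun by θ/15 = 342.9/15 ≈ 22.86 hours.
18:00 + 22.86 h ≈ 16:52 → 17:00 to the nearest hour.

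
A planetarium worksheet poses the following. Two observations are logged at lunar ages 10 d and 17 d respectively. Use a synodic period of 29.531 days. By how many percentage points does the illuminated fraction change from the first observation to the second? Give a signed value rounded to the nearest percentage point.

+18 percentage points

First observation: θ = 360°·10/29.531 = 121.9°, so f = 0.764.
Second observation: θ = 207.2°, f = 0.945.
Δf = 0.945 − 0.764 = +0.180, i.e. +18 pp.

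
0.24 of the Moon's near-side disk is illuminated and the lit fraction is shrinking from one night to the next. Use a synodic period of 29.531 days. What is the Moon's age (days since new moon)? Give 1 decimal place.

From f = (1 − cos θ)/2: cos θ = 1 − 2×0.24 = 0.520; arccos → 58.7°.
Since the Moon is past full (waning), take the reflex angle: θ = 360° − 58.7° = 301.3°.
That fraction of the synodic month is 301.3/360 × 29.531 d ≈ 24.72 d.

24.7 days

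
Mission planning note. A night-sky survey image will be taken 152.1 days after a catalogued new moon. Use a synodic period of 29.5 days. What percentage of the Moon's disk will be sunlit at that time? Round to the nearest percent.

22%

152.1/29.5 = 5.156 lunations, so 5 complete cycles and 4.60 d into the next.
Phase angle: θ = 360°·(4.60 d)/(29.5 d) = 56.1°.
With cos θ = 0.557, the lit fraction is (1 − 0.557)/2 ≈ 0.221, so 22%.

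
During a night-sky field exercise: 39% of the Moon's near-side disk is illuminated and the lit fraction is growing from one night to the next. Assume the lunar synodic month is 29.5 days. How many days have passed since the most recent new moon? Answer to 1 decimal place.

From f = (1 − cos θ)/2: cos θ = 1 − 2×0.39 = 0.220; arccos → 77.3°.
The Moon is waxing (0°–180°), so θ = 77.3° directly.
That fraction of the synodic month is 77.3/360 × 29.5 d ≈ 6.33 d.

6.3 days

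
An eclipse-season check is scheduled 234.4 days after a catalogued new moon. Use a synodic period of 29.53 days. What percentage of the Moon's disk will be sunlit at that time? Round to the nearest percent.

Reduce mod P: 234.4 − 7×29.53 = 27.69 d into the current lunation.
Elongation θ = 360° × 27.69/29.53 ≈ 337.6°.
cos 337.6° = 0.924, so f = (1 − 0.924)/2 = 0.038, so 4%.

4%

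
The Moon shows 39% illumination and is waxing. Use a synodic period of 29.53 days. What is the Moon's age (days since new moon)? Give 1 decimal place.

cos θ = 1 − 2f = 0.220, giving a principal value of 77.3°.
Waxing ⇒ before full, so θ = 77.3°.
At 360°/29.53 d per day, 77.3° corresponds to 6.34 days.

6.3 days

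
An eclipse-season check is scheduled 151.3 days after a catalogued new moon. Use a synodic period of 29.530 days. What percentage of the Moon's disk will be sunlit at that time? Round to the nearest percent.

14%

Reduce mod P: 151.3 − 5×29.530 = 3.65 d into the current lunation.
Elongation θ = 360° × 3.65/29.530 ≈ 44.5°.
cos 44.5° = 0.713, so f = (1 − 0.713)/2 = 0.143, so 14%.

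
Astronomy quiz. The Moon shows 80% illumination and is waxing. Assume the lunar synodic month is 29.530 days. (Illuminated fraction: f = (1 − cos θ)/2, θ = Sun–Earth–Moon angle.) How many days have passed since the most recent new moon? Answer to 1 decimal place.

Invert f = (1 − cos θ)/2 to get cos θ = 1 − 2(0.80) = -0.600, hence θ₀ = arccos -0.600 = 126.9°.
Waxing ⇒ before full, so θ = 126.9°.
That fraction of the synodic month is 126.9/360 × 29.530 d ≈ 10.41 d.

10.4 days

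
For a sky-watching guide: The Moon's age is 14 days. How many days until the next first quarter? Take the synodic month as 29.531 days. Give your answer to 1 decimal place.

First quarter is 0.25 of the way through the cycle: age 0.25 × 29.531 = 7.383 d.
This lunation's first quarter (7.383 d) has passed, so add one period: 36.914 − 14 = 22.914 days.

22.9 days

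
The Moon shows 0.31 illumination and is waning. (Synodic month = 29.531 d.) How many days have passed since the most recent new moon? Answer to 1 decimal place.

24.0 days

From f = (1 − cos θ)/2: cos θ = 1 − 2×0.31 = 0.380; arccos → 67.7°.
Since the Moon is past full (waning), take the reflex angle: θ = 360° − 67.7° = 292.3°.
Age = 29.531 × 292.3°/360° ≈ 23.98 days.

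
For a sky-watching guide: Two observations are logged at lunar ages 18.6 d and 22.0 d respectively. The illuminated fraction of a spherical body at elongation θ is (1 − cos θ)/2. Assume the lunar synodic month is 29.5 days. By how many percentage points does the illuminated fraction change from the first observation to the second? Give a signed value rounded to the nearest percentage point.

-33 percentage points

θ₁ = 360° × 18.6/29.5 = 227.0°, f₁ = (1 − cos θ₁)/2 = 0.841.
θ₂ = 360° × 22.0/29.5 = 268.5°, f₂ = (1 − cos θ₂)/2 = 0.513.
Change = f₂ − f₁ = -0.328 → -33 percentage points.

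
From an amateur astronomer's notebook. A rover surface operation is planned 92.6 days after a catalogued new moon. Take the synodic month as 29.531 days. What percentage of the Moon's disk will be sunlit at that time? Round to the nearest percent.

92.6 d spans 3 complete synodic months (3 × 29.531 = 88.59 d) plus 4.01 d.
The Moon has covered 4.01/29.531 of its cycle, so θ ≈ 360° × 4.01/29.531 = 48.8°.
Illuminated fraction = (1 − cos 48.8°)/2 = (1 − 0.658)/2 ≈ 0.171, so 17%.

17%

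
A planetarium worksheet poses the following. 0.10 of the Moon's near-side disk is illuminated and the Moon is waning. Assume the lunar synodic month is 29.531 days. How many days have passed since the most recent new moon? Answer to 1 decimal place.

26.5 days

From f = (1 − cos θ)/2: cos θ = 1 − 2×0.10 = 0.800; arccos → 36.9°.
A waning Moon lies in 180°–360°, so θ = 360° − 36.9° = 323.1°.
That fraction of the synodic month is 323.1/360 × 29.531 d ≈ 26.51 d.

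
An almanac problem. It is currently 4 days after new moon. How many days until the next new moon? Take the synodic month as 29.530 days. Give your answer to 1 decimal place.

The next new moon completes the synodic month: 29.530 − 4 = 25.530 days.

25.5 days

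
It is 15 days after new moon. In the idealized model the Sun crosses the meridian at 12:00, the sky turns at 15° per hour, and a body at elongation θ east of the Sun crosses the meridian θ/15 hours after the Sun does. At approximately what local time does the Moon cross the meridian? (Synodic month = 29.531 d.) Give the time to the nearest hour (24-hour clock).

The Moon has covered 15/29.531 of its cycle, so θ ≈ 360° × 15/29.531 = 182.9°.
Delay after the Sun = 182.9° / (15°/h) ≈ 12.19 h.
12:00 + 12.19 h ≈ 00:11 → 00:00 to the nearest hour.

00:00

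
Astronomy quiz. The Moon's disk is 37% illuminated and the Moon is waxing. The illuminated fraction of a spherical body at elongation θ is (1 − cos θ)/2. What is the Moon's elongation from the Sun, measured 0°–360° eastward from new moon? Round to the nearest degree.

cos θ = 1 − 2f = 0.260, giving a principal value of 74.9°.
Before full moon the principal value applies: θ = 74.9°.

75°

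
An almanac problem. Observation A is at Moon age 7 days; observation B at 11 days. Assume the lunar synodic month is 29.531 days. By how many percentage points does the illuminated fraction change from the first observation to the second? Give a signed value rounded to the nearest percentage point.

+39 percentage points

First observation: θ = 360°·7/29.531 = 85.3°, so f = 0.459.
Second observation: θ = 134.1°, f = 0.848.
Δf = 0.848 − 0.459 = +0.389, i.e. +39 pp.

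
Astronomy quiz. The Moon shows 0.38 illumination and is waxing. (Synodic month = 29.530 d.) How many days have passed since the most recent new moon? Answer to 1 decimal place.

6.2 days

Invert f = (1 − cos θ)/2 to get cos θ = 1 − 2(0.38) = 0.240, hence θ₀ = arccos 0.240 = 76.1°.
Before full moon the principal value applies: θ = 76.1°.
At 360°/29.530 d per day, 76.1° corresponds to 6.24 days.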